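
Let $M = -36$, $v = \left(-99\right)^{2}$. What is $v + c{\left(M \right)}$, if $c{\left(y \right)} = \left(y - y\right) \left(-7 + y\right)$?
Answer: $9801$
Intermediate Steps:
$v = 9801$
$c{\left(y \right)} = 0$ ($c{\left(y \right)} = 0 \left(-7 + y\right) = 0$)
$v + c{\left(M \right)} = 9801 + 0 = 9801$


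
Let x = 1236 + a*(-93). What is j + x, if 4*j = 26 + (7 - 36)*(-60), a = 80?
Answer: -11525/2 ≈ -5762.5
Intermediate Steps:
x = -6204 (x = 1236 + 80*(-93) = 1236 - 7440 = -6204)
j = 883/2 (j = (26 + (7 - 36)*(-60))/4 = (26 - 29*(-60))/4 = (26 + 1740)/4 = (1/4)*1766 = 883/2 ≈ 441.50)
j + x = 883/2 - 6204 = -11525/2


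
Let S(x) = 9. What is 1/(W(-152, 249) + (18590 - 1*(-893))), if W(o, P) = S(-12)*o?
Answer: 1/18115 ≈ 5.5203e-5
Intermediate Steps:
W(o, P) = 9*o
1/(W(-152, 249) + (18590 - 1*(-893))) = 1/(9*(-152) + (18590 - 1*(-893))) = 1/(-1368 + (18590 + 893)) = 1/(-1368 + 19483) = 1/18115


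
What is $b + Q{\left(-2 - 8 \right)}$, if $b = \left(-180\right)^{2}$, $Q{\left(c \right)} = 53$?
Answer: $32453$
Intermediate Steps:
$b = 32400$
$b + Q{\left(-2 - 8 \right)} = 32400 + 53 = 32453$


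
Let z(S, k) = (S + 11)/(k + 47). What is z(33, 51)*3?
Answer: 66/49 ≈ 1.3469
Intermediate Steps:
z(S, k) = (11 + S)/(47 + k)
z(33, 51)*3 = ((11 + 33)/(47 + 51))*3 = (44/98)*3 = ((1/98)*44)*3 = (22/49)*3 = 66/49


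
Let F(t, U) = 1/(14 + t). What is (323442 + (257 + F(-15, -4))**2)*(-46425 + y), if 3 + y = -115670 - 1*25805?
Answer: -73090133134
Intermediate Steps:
y = -141478 (y = -3 + (-115670 - 1*25805) = -3 + (-115670 - 25805) = -3 - 141475 = -141478)
(323442 + (257 + F(-15, -4))**2)*(-46425 + y) = (323442 + (257 + 1/(14 - 15))**2)*(-46425 - 141478) = (323442 + (257 + 1/(-1))**2)*(-187903) = (323442 + (257 - 1)**2)*(-187903) = (323442 + 256**2)*(-187903) = (323442 + 65536)*(-187903) = 388978*(-187903) = -73090133134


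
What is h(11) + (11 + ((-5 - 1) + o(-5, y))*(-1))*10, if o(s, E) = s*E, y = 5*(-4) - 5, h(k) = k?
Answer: -1069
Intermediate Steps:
y = -25 (y = -20 - 5 = -25)
o(s, E) = E*s
h(11) + (11 + ((-5 - 1) + o(-5, y))*(-1))*10 = 11 + (11 + ((-5 - 1) - 25*(-5))*(-1))*10 = 11 + (11 + (-6 + 125)*(-1))*10 = 11 + (11 + 119*(-1))*10 = 11 + (11 - 119)*10 = 11 - 108*10 = 11 - 1080 = -1069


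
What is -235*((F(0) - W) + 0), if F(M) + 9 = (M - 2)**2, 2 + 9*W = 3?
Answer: 10810/9 ≈ 1201.1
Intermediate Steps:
W = 1/9 (W = -2/9 + (1/9)*3 = -2/9 + 1/3 = 1/9 ≈ 0.11111)
F(M) = -9 + (-2 + M)**2 (F(M) = -9 + (M - 2)**2 = -9 + (-2 + M)**2)
-235*((F(0) - W) + 0) = -235*(((-9 + (-2 + 0)**2) - 1*1/9) + 0) = -235*(((-9 + (-2)**2) - 1/9) + 0) = -235*(((-9 + 4) - 1/9) + 0) = -235*((-5 - 1/9) + 0) = -235*(-46/9 + 0) = -235*(-46/9) = 10810/9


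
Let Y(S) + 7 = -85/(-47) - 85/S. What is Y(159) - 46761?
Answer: -349487744/7473 ≈ -46767.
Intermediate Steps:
Y(S) = -244/47 - 85/S (Y(S) = -7 + (-85/(-47) - 85/S) = -7 + (-85*(-1/47) - 85/S) = -7 + (85/47 - 85/S) = -244/47 - 85/S)
Y(159) - 46761 = (-244/47 - 85/159) - 46761 = -42791/7473 - 46761 = -349487744/7473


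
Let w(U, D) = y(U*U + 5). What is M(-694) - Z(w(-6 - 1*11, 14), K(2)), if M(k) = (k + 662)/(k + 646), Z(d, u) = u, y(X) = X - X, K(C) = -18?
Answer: 56/3 ≈ 18.667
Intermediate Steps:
y(X) = 0
w(U, D) = 0
M(k) = (662 + k)/(646 + k)
M(-694) - Z(w(-6 - 1*11, 14), K(2)) = (662 - 694)/(646 - 694) - 1*(-18) = -32/(-48) + 18 = -1/48*(-32) + 18 = ⅔ + 18 = 56/3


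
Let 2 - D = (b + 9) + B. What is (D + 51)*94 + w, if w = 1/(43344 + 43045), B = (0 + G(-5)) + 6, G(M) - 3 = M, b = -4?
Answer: 357304905/86389 ≈ 4136.0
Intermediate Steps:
G(M) = 3 + M
B = 4 (B = (0 + (3 - 5)) + 6 = (0 - 2) + 6 = -2 + 6 = 4)
w = 1/86389 ≈ 1.1576e-5
D = -7 (D = 2 - ((-4 + 9) + 4) = 2 - (5 + 4) = 2 - 1*9 = 2 - 9 = -7)
(D + 51)*94 + w = (-7 + 51)*94 + 1/86389 = 44*94 + 1/86389 = 4136 + 1/86389 = 357304905/86389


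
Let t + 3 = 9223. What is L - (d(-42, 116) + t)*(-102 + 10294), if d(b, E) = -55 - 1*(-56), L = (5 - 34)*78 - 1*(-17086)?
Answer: -93965608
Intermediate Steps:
L = 14824 (L = -29*78 + 17086 = -2262 + 17086 = 14824)
d(b, E) = 1 (d(b, E) = -55 + 56 = 1)
t = 9220 (t = -3 + 9223 = 9220)
L - (d(-42, 116) + t)*(-102 + 10294) = 14824 - (1 + 9220)*(-102 + 10294) = 14824 - 9221*10192 = 14824 - 1*93980432 = 14824 - 93980432 = -93965608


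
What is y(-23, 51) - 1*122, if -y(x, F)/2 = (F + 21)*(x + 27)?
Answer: -698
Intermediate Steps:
y(x, F) = -2*(21 + F)*(27 + x) (y(x, F) = -2*(F + 21)*(x + 27) = -2*(21 + F)*(27 + x))
y(-23, 51) - 1*122 = (-1134 - 54*51 - 42*(-23) - 2*51*(-23)) - 1*122 = (-1134 - 2754 + 966 + 2346) - 122 = -576 - 122 = -698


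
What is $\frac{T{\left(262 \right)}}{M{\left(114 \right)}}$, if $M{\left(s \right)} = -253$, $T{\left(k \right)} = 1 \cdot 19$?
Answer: $- \frac{19}{253} \approx -0.075099$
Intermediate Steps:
$T{\left(k \right)} = 19$
$\frac{T{\left(262 \right)}}{M{\left(114 \right)}} = \frac{19}{-253} = 19 \left(- \frac{1}{253}\right) = - \frac{19}{253}$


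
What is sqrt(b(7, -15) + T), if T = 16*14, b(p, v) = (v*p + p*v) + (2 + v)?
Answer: 1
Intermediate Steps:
b(p, v) = 2 + v + 2*p*v (b(p, v) = (p*v + p*v) + (2 + v) = 2*p*v + (2 + v) = 2 + v + 2*p*v)
T = 224
sqrt(b(7, -15) + T) = sqrt((2 - 15 + 2*7*(-15)) + 224) = sqrt((2 - 15 - 210) + 224) = sqrt(-223 + 224) = sqrt(1) = 1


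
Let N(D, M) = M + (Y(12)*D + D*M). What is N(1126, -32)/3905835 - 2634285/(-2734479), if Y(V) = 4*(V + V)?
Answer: 1165116949367/1186713753885 ≈ 0.98180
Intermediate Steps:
Y(V) = 8*V (Y(V) = 4*(2*V) = 8*V)
N(D, M) = M + 96*D + D*M (N(D, M) = M + ((8*12)*D + D*M) = M + (96*D + D*M) = M + 96*D + D*M)
N(1126, -32)/3905835 - 2634285/(-2734479) = (-32 + 96*1126 + 1126*(-32))/3905835 - 2634285/(-2734479) = (-32 + 108096 - 36032)*(1/3905835) - 2634285*(-1/2734479) = 72032*(1/3905835) + 878095/911493 = 72032/3905835 + 878095/911493 = 1165116949367/1186713753885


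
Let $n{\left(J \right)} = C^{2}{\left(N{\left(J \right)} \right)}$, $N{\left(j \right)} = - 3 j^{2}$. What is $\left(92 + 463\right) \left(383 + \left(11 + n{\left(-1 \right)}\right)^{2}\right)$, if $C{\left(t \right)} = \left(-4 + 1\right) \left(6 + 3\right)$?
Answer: $304130565$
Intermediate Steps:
$C{\left(t \right)} = -27$ ($C{\left(t \right)} = \left(-3\right) 9 = -27$)
$n{\left(J \right)} = 729$ ($n{\left(J \right)} = \left(-27\right)^{2} = 729$)
$\left(92 + 463\right) \left(383 + \left(11 + n{\left(-1 \right)}\right)^{2}\right) = \left(92 + 463\right) \left(383 + \left(11 + 729\right)^{2}\right) = 555 \left(383 + 740^{2}\right) = 555 \left(383 + 547600\right) = 555 \cdot 547983 = 304130565$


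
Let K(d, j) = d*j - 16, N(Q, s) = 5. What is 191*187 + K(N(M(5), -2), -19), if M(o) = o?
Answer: 35606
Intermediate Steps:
K(d, j) = -16 + d*j
191*187 + K(N(M(5), -2), -19) = 191*187 + (-16 + 5*(-19)) = 35717 + (-16 - 95) = 35717 - 111 = 35606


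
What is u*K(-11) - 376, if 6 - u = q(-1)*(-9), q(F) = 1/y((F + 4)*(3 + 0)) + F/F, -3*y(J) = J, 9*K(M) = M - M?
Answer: -376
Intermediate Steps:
K(M) = 0 (K(M) = (M - M)/9 = (⅑)*0 = 0)
y(J) = -J/3
q(F) = 1 + 1/(-4 - F) (q(F) = 1/(-(F + 4)*(3 + 0)/3) + F/F = 1/(-(4 + F)*3/3) + 1 = 1/(-(12 + 3*F)/3) + 1 = 1/(-4 - F) + 1 = 1 + 1/(-4 - F))
u = 12 (u = 6 - (3 - 1)/(4 - 1)*(-9) = 6 - 2/3*(-9) = 6 - (⅓)*2*(-9) = 6 - 2*(-9)/3 = 6 - 1*(-6) = 6 + 6 = 12)
u*K(-11) - 376 = 12*0 - 376 = 0 - 376 = -376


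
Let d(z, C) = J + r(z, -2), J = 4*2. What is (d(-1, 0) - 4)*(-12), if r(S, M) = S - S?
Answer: -48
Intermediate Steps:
r(S, M) = 0
J = 8
d(z, C) = 8 (d(z, C) = 8 + 0 = 8)
(d(-1, 0) - 4)*(-12) = (8 - 4)*(-12) = 4*(-12) = -48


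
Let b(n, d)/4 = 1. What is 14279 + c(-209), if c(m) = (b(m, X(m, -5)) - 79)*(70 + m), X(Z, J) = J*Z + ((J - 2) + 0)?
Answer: 24704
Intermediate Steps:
X(Z, J) = -2 + J + J*Z (X(Z, J) = J*Z + ((-2 + J) + 0) = J*Z + (-2 + J) = -2 + J + J*Z)
b(n, d) = 4 (b(n, d) = 4*1 = 4)
c(m) = -5250 - 75*m (c(m) = (4 - 79)*(70 + m) = -75*(70 + m) = -5250 - 75*m)
14279 + c(-209) = 14279 + (-5250 - 75*(-209)) = 14279 + (-5250 + 15675) = 14279 + 10425 = 24704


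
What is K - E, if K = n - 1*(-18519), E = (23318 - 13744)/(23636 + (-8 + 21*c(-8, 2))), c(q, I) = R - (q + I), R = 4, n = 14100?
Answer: 388781074/11919 ≈ 32619.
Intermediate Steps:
c(q, I) = 4 - I - q (c(q, I) = 4 - (q + I) = 4 - (I + q) = 4 + (-I - q) = 4 - I - q)
E = 4787/11919 (E = (23318 - 13744)/(23636 + (-8 + 21*(4 - 1*2 - 1*(-8)))) = 9574/(23636 + (-8 + 21*(4 - 2 + 8))) = 9574/(23636 + (-8 + 21*10)) = 9574/(23636 + (-8 + 210)) = 9574/(23636 + 202) = 9574/23838 = 9574*(1/23838) = 4787/11919 ≈ 0.40163)
K = 32619 (K = 14100 - 1*(-18519) = 14100 + 18519 = 32619)
K - E = 32619 - 1*4787/11919 = 32619 - 4787/11919 = 388781074/11919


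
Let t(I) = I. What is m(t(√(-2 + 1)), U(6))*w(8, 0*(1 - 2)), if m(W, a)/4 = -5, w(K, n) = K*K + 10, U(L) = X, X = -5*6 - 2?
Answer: -1480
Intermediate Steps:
X = -32 (X = -30 - 2 = -32)
U(L) = -32
w(K, n) = 10 + K² (w(K, n) = K² + 10 = 10 + K²)
m(W, a) = -20 (m(W, a) = 4*(-5) = -20)
m(t(√(-2 + 1)), U(6))*w(8, 0*(1 - 2)) = -20*(10 + 8²) = -20*(10 + 64) = -20*74 = -1480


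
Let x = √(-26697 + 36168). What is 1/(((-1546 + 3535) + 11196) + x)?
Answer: 4395/57944918 - √9471/173834754 ≈ 7.5288e-5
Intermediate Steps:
x = √9471 ≈ 97.319
1/(((-1546 + 3535) + 11196) + x) = 1/(((-1546 + 3535) + 11196) + √9471) = 1/((1989 + 11196) + √9471) = 1/(13185 + √9471)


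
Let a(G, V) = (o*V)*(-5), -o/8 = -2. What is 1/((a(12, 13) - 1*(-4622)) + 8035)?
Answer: 1/11617 ≈ 8.6081e-5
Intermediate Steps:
o = 16 (o = -8*(-2) = 16)
a(G, V) = -80*V (a(G, V) = (16*V)*(-5) = -80*V)
1/((a(12, 13) - 1*(-4622)) + 8035) = 1/((-80*13 - 1*(-4622)) + 8035) = 1/((-1040 + 4622) + 8035) = 1/(3582 + 8035) = 1/11617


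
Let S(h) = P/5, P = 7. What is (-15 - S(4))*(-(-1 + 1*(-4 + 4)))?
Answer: -82/5 ≈ -16.400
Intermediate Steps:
S(h) = 7/5
(-15 - S(4))*(-(-1 + 1*(-4 + 4))) = (-15 - 1*7/5)*(-(-1 + 1*(-4 + 4))) = (-15 - 7/5)*(-(-1 + 1*0)) = -(-82)*(-1 + 0)/5 = -(-82)*(-1)/5 = -82/5*1 = -82/5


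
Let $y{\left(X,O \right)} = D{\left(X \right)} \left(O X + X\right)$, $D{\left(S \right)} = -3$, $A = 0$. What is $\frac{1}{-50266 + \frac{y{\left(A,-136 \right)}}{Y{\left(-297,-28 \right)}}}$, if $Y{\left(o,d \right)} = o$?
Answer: $- \frac{1}{50266} \approx -1.9894 \cdot 10^{-5}$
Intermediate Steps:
$y{\left(X,O \right)} = - 3 X - 3 O X$ ($y{\left(X,O \right)} = - 3 \left(O X + X\right) = - 3 \left(X + O X\right) = - 3 X - 3 O X$)
$\frac{1}{-50266 + \frac{y{\left(A,-136 \right)}}{Y{\left(-297,-28 \right)}}} = \frac{1}{-50266 + \frac{\left(-3\right) 0 \left(1 - 136\right)}{-297}} = \frac{1}{-50266 + \left(-3\right) 0 \left(-135\right) \left(- \frac{1}{297}\right)} = \frac{1}{-50266 + 0 \left(- \frac{1}{297}\right)} = \frac{1}{-50266 + 0} = \frac{1}{-50266} = - \frac{1}{50266}$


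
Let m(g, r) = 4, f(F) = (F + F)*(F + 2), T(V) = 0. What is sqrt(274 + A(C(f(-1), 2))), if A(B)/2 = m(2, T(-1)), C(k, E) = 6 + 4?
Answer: sqrt(282) ≈ 16.793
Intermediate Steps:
f(F) = 2*F*(2 + F) (f(F) = (2*F)*(2 + F) = 2*F*(2 + F))
C(k, E) = 10
A(B) = 8 (A(B) = 2*4 = 8)
sqrt(274 + A(C(f(-1), 2))) = sqrt(274 + 8) = sqrt(282)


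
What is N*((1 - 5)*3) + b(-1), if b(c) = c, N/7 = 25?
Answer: -2101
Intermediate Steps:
N = 175 (N = 7*25 = 175)
N*((1 - 5)*3) + b(-1) = 175*((1 - 5)*3) - 1 = 175*(-4*3) - 1 = 175*(-12) - 1 = -2100 - 1 = -2101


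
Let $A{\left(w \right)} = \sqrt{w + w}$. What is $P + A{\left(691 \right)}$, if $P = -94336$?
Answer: $-94336 + \sqrt{1382} \approx -94299.0$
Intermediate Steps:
$A{\left(w \right)} = \sqrt{2} \sqrt{w}$ ($A{\left(w \right)} = \sqrt{2 w} = \sqrt{2} \sqrt{w}$)
$P + A{\left(691 \right)} = -94336 + \sqrt{2} \sqrt{691} = -94336 + \sqrt{1382}$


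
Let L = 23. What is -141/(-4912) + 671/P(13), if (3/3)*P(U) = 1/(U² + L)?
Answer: 632822925/4912 ≈ 1.2883e+5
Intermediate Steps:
P(U) = 1/(23 + U²) (P(U) = 1/(U² + 23) = 1/(23 + U²))
-141/(-4912) + 671/P(13) = -141/(-4912) + 671/(1/(23 + 13²)) = -141*(-1/4912) + 671/(1/(23 + 169)) = 141/4912 + 671/(1/192) = 141/4912 + 671*192 = 141/4912 + 128832 = 632822925/4912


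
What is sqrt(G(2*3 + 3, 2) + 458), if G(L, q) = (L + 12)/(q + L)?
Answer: sqrt(55649)/11 ≈ 21.445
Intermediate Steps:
G(L, q) = (12 + L)/(L + q)
sqrt(G(2*3 + 3, 2) + 458) = sqrt((12 + (2*3 + 3))/((2*3 + 3) + 2) + 458) = sqrt((12 + (6 + 3))/((6 + 3) + 2) + 458) = sqrt((12 + 9)/(9 + 2) + 458) = sqrt(21/11 + 458) = sqrt(5059/11) = sqrt(55649)/11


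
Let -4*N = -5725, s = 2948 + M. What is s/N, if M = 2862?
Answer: 4648/1145 ≈ 4.0594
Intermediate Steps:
s = 5810 (s = 2948 + 2862 = 5810)
N = 5725/4 (N = -¼*(-5725) = 5725/4 ≈ 1431.3)
s/N = 5810/(5725/4) = 5810*(4/5725) = 4648/1145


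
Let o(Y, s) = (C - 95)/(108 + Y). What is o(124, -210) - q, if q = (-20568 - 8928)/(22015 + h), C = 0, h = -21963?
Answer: 1709533/3016 ≈ 566.82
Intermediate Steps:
q = -7374/13 (q = (-20568 - 8928)/(22015 - 21963) = -29496/52 = -29496*1/52 = -7374/13 ≈ -567.23)
o(Y, s) = -95/(108 + Y) (o(Y, s) = (0 - 95)/(108 + Y) = -95/(108 + Y))
o(124, -210) - q = -95/(108 + 124) - 1*(-7374/13) = -95/232 + 7374/13 = 1709533/3016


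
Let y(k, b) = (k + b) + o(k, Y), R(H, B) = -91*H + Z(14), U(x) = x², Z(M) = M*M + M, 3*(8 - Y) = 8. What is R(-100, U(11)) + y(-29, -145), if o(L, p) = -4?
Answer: 9132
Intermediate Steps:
Y = 16/3 (Y = 8 - ⅓*8 = 8 - 8/3 = 16/3 ≈ 5.3333)
Z(M) = M + M² (Z(M) = M² + M = M + M²)
R(H, B) = 210 - 91*H (R(H, B) = -91*H + 14*(1 + 14) = -91*H + 14*15 = -91*H + 210 = 210 - 91*H)
y(k, b) = -4 + b + k (y(k, b) = (k + b) - 4 = (b + k) - 4 = -4 + b + k)
R(-100, U(11)) + y(-29, -145) = (210 - 91*(-100)) + (-4 - 145 - 29) = (210 + 9100) - 178 = 9310 - 178 = 9132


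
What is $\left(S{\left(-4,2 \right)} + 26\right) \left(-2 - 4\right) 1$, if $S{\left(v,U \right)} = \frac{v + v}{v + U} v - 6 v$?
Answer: $-204$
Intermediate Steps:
$S{\left(v,U \right)} = - 6 v + \frac{2 v^{2}}{U + v}$ ($S{\left(v,U \right)} = \frac{2 v}{U + v} v - 6 v = \frac{2 v^{2}}{U + v} - 6 v = - 6 v + \frac{2 v^{2}}{U + v}$)
$\left(S{\left(-4,2 \right)} + 26\right) \left(-2 - 4\right) 1 = \left(\left(-2\right) \left(-4\right) \frac{1}{2 - 4} \left(2 \left(-4\right) + 3 \cdot 2\right) + 26\right) \left(-2 - 4\right) 1 = \left(\left(-2\right) \left(-4\right) \frac{1}{-2} \left(-8 + 6\right) + 26\right) \left(\left(-6\right) 1\right) = \left(\left(-2\right) \left(-4\right) \left(- \frac{1}{2}\right) \left(-2\right) + 26\right) \left(-6\right) = \left(8 + 26\right) \left(-6\right) = 34 \left(-6\right) = -204$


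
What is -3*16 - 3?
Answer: -51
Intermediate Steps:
-3*16 - 3 = -48 - 3 = -51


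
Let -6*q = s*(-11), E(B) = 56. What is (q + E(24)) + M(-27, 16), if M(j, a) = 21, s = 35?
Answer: 847/6 ≈ 141.17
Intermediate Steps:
q = 385/6 (q = -35*(-11)/6 = -⅙*(-385) = 385/6 ≈ 64.167)
(q + E(24)) + M(-27, 16) = (385/6 + 56) + 21 = 721/6 + 21 = 847/6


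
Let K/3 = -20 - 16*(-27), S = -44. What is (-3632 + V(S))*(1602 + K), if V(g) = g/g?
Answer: -10304778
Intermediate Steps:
V(g) = 1
K = 1236 (K = 3*(-20 - 16*(-27)) = 3*(-20 + 432) = 3*412 = 1236)
(-3632 + V(S))*(1602 + K) = (-3632 + 1)*(1602 + 1236) = -3631*2838 = -10304778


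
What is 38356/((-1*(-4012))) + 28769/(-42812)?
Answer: 381668961/42940436 ≈ 8.8883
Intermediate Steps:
38356/((-1*(-4012))) + 28769/(-42812) = 38356/4012 + 28769*(-1/42812) = 38356*(1/4012) - 28769/42812 = 9589/1003 - 28769/42812 = 381668961/42940436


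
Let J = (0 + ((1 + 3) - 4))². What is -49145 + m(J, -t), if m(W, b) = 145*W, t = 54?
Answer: -49145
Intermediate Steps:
J = 0 (J = (0 + (4 - 4))² = (0 + 0)² = 0² = 0)
-49145 + m(J, -t) = -49145 + 145*0 = -49145 + 0 = -49145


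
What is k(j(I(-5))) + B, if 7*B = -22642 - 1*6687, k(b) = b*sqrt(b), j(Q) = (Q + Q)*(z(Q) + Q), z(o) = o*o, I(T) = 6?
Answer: -29329/7 + 3024*sqrt(14) ≈ 7124.9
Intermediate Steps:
z(o) = o**2
j(Q) = 2*Q*(Q + Q**2) (j(Q) = (Q + Q)*(Q**2 + Q) = (2*Q)*(Q + Q**2) = 2*Q*(Q + Q**2))
k(b) = b**(3/2)
B = -29329/7 (B = (-22642 - 1*6687)/7 = (-22642 - 6687)/7 = (1/7)*(-29329) = -29329/7 ≈ -4189.9)
k(j(I(-5))) + B = (2*6**2*(1 + 6))**(3/2) - 29329/7 = (2*36*7)**(3/2) - 29329/7 = 504**(3/2) - 29329/7 = 3024*sqrt(14) - 29329/7 = -29329/7 + 3024*sqrt(14)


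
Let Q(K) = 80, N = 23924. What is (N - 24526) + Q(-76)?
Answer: -522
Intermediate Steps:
(N - 24526) + Q(-76) = (23924 - 24526) + 80 = -602 + 80 = -522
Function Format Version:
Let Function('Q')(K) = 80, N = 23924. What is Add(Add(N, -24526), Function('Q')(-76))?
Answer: -522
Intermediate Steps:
Add(Add(N, -24526), Function('Q')(-76)) = Add(Add(23924, -24526), 80) = Add(-602, 80) = -522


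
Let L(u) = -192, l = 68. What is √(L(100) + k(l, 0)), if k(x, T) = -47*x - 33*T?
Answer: 22*I*√7 ≈ 58.207*I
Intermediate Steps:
√(L(100) + k(l, 0)) = √(-192 + (-47*68 - 33*0)) = √(-192 + (-3196 + 0)) = √(-192 - 3196) = √(-3388) = 22*I*√7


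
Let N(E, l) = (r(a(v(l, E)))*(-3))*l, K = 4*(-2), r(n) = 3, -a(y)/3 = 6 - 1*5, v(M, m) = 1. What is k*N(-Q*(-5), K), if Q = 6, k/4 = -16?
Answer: -4608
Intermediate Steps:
k = -64 (k = 4*(-16) = -64)
a(y) = -3 (a(y) = -3*(6 - 1*5) = -3*(6 - 5) = -3*1 = -3)
K = -8
N(E, l) = -9*l (N(E, l) = (3*(-3))*l = -9*l)
k*N(-Q*(-5), K) = -(-576)*(-8) = -64*72 = -4608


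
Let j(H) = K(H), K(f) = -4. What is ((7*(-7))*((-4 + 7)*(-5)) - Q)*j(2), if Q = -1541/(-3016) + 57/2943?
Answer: -2173072535/739674 ≈ -2937.9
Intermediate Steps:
j(H) = -4
Q = 1569025/2958696 (Q = -1541*(-1/3016) + 57*(1/2943) = 1541/3016 + 19/981 = 1569025/2958696 ≈ 0.53031)
((7*(-7))*((-4 + 7)*(-5)) - Q)*j(2) = ((7*(-7))*((-4 + 7)*(-5)) - 1*1569025/2958696)*(-4) = (-147*(-5) - 1569025/2958696)*(-4) = (-49*(-15) - 1569025/2958696)*(-4) = (735 - 1569025/2958696)*(-4) = (2173072535/2958696)*(-4) = -2173072535/739674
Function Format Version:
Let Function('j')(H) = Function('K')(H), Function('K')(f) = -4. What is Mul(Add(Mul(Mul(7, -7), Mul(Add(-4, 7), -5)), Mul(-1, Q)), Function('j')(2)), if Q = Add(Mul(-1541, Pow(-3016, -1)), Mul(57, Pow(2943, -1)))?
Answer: Rational(-2173072535, 739674) ≈ -2937.9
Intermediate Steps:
Function('j')(H) = -4
Q = Rational(1569025, 2958696) (Q = Add(Mul(-1541, Rational(-1, 3016)), Mul(57, Rational(1, 2943))) = Add(Rational(1541, 3016), Rational(19, 981)) = Rational(1569025, 2958696) ≈ 0.53031)
Mul(Add(Mul(Mul(7, -7), Mul(Add(-4, 7), -5)), Mul(-1, Q)), Function('j')(2)) = Mul(Add(Mul(Mul(7, -7), Mul(Add(-4, 7), -5)), Mul(-1, Rational(1569025, 2958696))), -4) = Mul(Add(Mul(-49, Mul(3, -5)), Rational(-1569025, 2958696)), -4) = Mul(Add(Mul(-49, -15), Rational(-1569025, 2958696)), -4) = Mul(Add(735, Rational(-1569025, 2958696)), -4) = Mul(Rational(2173072535, 2958696), -4) = Rational(-2173072535, 739674)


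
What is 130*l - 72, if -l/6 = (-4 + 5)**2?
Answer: -852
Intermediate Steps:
l = -6 (l = -6*(-4 + 5)**2 = -6*1**2 = -6*1 = -6)
130*l - 72 = 130*(-6) - 72 = -780 - 72 = -852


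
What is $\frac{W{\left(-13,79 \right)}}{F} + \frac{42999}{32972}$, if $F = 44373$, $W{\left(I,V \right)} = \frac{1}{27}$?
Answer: $\frac{51515887901}{39502797012} \approx 1.3041$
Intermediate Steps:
$W{\left(I,V \right)} = \frac{1}{27}$
$\frac{W{\left(-13,79 \right)}}{F} + \frac{42999}{32972} = \frac{1}{27 \cdot 44373} + \frac{42999}{32972} = \frac{1}{27} \cdot \frac{1}{44373} + 42999 \cdot \frac{1}{32972} = \frac{1}{1198071} + \frac{42999}{32972} = \frac{51515887901}{39502797012}$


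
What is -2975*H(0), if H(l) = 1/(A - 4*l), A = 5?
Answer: -595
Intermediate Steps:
H(l) = 1/(5 - 4*l)
-2975*H(0) = -(-2975)/(-5 + 4*0) = -(-2975)/(-5 + 0) = -(-2975)/(-5) = -(-2975)*(-1)/5 = -2975*1/5 = -595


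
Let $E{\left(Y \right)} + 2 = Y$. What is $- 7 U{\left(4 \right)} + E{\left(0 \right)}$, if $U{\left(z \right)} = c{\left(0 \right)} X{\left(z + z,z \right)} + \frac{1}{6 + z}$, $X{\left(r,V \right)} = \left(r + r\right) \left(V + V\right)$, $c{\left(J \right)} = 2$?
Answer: $- \frac{17947}{10} \approx -1794.7$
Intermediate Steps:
$E{\left(Y \right)} = -2 + Y$
$X{\left(r,V \right)} = 4 V r$ ($X{\left(r,V \right)} = 2 r 2 V = 4 V r$)
$U{\left(z \right)} = \frac{1}{6 + z} + 16 z^{2}$ ($U{\left(z \right)} = 2 \cdot 4 z \left(z + z\right) + \frac{1}{6 + z} = 2 \cdot 4 z 2 z + \frac{1}{6 + z} = 2 \cdot 8 z^{2} + \frac{1}{6 + z} = 16 z^{2} + \frac{1}{6 + z} = \frac{1}{6 + z} + 16 z^{2}$)
$- 7 U{\left(4 \right)} + E{\left(0 \right)} = - 7 \frac{1 + 16 \cdot 4^{3} + 96 \cdot 4^{2}}{6 + 4} + \left(-2 + 0\right) = - 7 \frac{1 + 16 \cdot 64 + 96 \cdot 16}{10} - 2 = - 7 \frac{1 + 1024 + 1536}{10} - 2 = - 7 \cdot \frac{1}{10} \cdot 2561 - 2 = \left(-7\right) \frac{2561}{10} - 2 = - \frac{17927}{10} - 2 = - \frac{17947}{10}$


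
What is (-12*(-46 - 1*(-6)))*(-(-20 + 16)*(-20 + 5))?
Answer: -28800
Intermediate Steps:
(-12*(-46 - 1*(-6)))*(-(-20 + 16)*(-20 + 5)) = (-12*(-46 + 6))*(-(-4)*(-15)) = (-12*(-40))*(-1*60) = 480*(-60) = -28800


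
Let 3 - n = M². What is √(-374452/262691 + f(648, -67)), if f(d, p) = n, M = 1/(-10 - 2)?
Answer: √761760647/22044 ≈ 1.2520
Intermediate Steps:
M = -1/12 (M = 1/(-12) = -1/12 ≈ -0.083333)
n = 431/144 (n = 3 - (-1/12)² = 3 - 1*1/144 = 3 - 1/144 = 431/144 ≈ 2.9931)
f(d, p) = 431/144
√(-374452/262691 + f(648, -67)) = √(-374452/262691 + 431/144) = √(-374452*1/262691 + 431/144) = √(-28804/20207 + 431/144) = √(4561441/2909808) = √761760647/22044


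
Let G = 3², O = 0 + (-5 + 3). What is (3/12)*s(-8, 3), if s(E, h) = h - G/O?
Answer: 15/8 ≈ 1.8750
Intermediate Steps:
O = -2 (O = 0 - 2 = -2)
G = 9
s(E, h) = 9/2 + h (s(E, h) = h - 9/(-2) = h - 9*(-1)/2 = h - 1*(-9/2) = h + 9/2 = 9/2 + h)
(3/12)*s(-8, 3) = (3/12)*(9/2 + 3) = (3*(1/12))*(15/2) = (¼)*(15/2) = 15/8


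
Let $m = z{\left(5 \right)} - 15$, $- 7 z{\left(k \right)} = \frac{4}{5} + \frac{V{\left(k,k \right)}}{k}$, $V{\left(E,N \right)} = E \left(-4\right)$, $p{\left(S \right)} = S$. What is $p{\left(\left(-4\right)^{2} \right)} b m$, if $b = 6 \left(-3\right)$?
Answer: $\frac{146592}{35} \approx 4188.3$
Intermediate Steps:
$V{\left(E,N \right)} = - 4 E$
$z{\left(k \right)} = \frac{16}{35}$ ($z{\left(k \right)} = - \frac{\frac{4}{5} + \frac{\left(-4\right) k}{k}}{7} = - \frac{4 \cdot \frac{1}{5} - 4}{7} = - \frac{\frac{4}{5} - 4}{7} = \left(- \frac{1}{7}\right) \left(- \frac{16}{5}\right) = \frac{16}{35}$)
$m = - \frac{509}{35}$ ($m = \frac{16}{35} - 15 = - \frac{509}{35} \approx -14.543$)
$b = -18$
$p{\left(\left(-4\right)^{2} \right)} b m = \left(-4\right)^{2} \left(-18\right) \left(- \frac{509}{35}\right) = 16 \left(-18\right) \left(- \frac{509}{35}\right) = \left(-288\right) \left(- \frac{509}{35}\right) = \frac{146592}{35}$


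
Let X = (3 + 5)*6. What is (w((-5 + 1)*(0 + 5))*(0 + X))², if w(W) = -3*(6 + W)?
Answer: 4064256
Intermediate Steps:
X = 48 (X = 8*6 = 48)
w(W) = -18 - 3*W
(w((-5 + 1)*(0 + 5))*(0 + X))² = ((-18 - 3*(-5 + 1)*(0 + 5))*(0 + 48))² = ((-18 - (-12)*5)*48)² = ((-18 - 3*(-20))*48)² = ((-18 + 60)*48)² = (42*48)² = 2016² = 4064256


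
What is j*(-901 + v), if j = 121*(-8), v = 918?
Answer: -16456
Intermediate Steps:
j = -968
j*(-901 + v) = -968*(-901 + 918) = -968*17 = -16456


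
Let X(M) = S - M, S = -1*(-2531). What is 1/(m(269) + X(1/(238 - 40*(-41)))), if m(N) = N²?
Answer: 1878/140647175 ≈ 1.3353e-5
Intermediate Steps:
S = 2531
X(M) = 2531 - M
1/(m(269) + X(1/(238 - 40*(-41)))) = 1/(269² + (2531 - 1/(238 - 40*(-41)))) = 1/(72361 + (2531 - 1/(238 + 1640))) = 1/(72361 + (2531 - 1/1878)) = 1/(72361 + 4753217/1878) = 1/(140647175/1878) = 1878/140647175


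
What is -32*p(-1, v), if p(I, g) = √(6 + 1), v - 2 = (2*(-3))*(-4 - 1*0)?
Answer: -32*√7 ≈ -84.664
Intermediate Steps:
v = 26 (v = 2 + (2*(-3))*(-4 - 1*0) = 2 - 6*(-4 + 0) = 2 - 6*(-4) = 2 + 24 = 26)
p(I, g) = √7
-32*p(-1, v) = -32*√7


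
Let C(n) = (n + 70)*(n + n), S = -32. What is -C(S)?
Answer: 2432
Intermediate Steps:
C(n) = 2*n*(70 + n) (C(n) = (70 + n)*(2*n) = 2*n*(70 + n))
-C(S) = -2*(-32)*(70 - 32) = -2*(-32)*38 = -1*(-2432) = 2432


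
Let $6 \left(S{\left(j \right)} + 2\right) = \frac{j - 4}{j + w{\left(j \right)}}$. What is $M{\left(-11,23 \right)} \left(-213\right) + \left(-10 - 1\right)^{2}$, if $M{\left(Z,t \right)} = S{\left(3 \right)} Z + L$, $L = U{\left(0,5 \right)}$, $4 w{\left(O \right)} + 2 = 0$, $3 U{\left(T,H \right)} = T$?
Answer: $- \frac{23606}{5} \approx -4721.2$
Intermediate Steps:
$U{\left(T,H \right)} = \frac{T}{3}$
$w{\left(O \right)} = - \frac{1}{2}$ ($w{\left(O \right)} = - \frac{1}{2} + \frac{1}{4} \cdot 0 = - \frac{1}{2} + 0 = - \frac{1}{2}$)
$L = 0$ ($L = \frac{1}{3} \cdot 0 = 0$)
$S{\left(j \right)} = -2 + \frac{-4 + j}{6 \left(- \frac{1}{2} + j\right)}$ ($S{\left(j \right)} = -2 + \frac{\left(j - 4\right) \frac{1}{j - \frac{1}{2}}}{6} = -2 + \frac{\left(-4 + j\right) \frac{1}{- \frac{1}{2} + j}}{6} = -2 + \frac{\frac{1}{- \frac{1}{2} + j} \left(-4 + j\right)}{6} = -2 + \frac{-4 + j}{6 \left(- \frac{1}{2} + j\right)}$)
$M{\left(Z,t \right)} = - \frac{31 Z}{15}$ ($M{\left(Z,t \right)} = \frac{2 - 33}{3 \left(-1 + 2 \cdot 3\right)} Z + 0 = \frac{2 - 33}{3 \left(-1 + 6\right)} Z + 0 = \frac{1}{3} \cdot \frac{1}{5} \left(-31\right) Z + 0 = - \frac{31 Z}{15} + 0 = - \frac{31 Z}{15}$)
$M{\left(-11,23 \right)} \left(-213\right) + \left(-10 - 1\right)^{2} = \left(- \frac{31}{15}\right) \left(-11\right) \left(-213\right) + \left(-10 - 1\right)^{2} = \frac{341}{15} \left(-213\right) + \left(-11\right)^{2} = - \frac{24211}{5} + 121 = - \frac{23606}{5}$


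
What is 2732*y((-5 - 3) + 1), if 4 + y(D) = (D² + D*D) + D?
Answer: 237684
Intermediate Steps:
y(D) = -4 + D + 2*D² (y(D) = -4 + ((D² + D*D) + D) = -4 + ((D² + D²) + D) = -4 + (2*D² + D) = -4 + (D + 2*D²) = -4 + D + 2*D²)
2732*y((-5 - 3) + 1) = 2732*(-4 + ((-5 - 3) + 1) + 2*((-5 - 3) + 1)²) = 2732*(-4 + (-8 + 1) + 2*(-8 + 1)²) = 2732*(-4 - 7 + 2*(-7)²) = 2732*(-4 - 7 + 2*49) = 2732*(-4 - 7 + 98) = 2732*87 = 237684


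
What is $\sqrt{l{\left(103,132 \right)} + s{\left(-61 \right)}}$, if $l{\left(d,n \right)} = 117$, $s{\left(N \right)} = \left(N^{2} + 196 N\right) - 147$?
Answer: $i \sqrt{8265} \approx 90.912 i$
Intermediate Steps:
$s{\left(N \right)} = -147 + N^{2} + 196 N$
$\sqrt{l{\left(103,132 \right)} + s{\left(-61 \right)}} = \sqrt{117 + \left(-147 + \left(-61\right)^{2} + 196 \left(-61\right)\right)} = \sqrt{117 - 8382} = \sqrt{-8265} = i \sqrt{8265}$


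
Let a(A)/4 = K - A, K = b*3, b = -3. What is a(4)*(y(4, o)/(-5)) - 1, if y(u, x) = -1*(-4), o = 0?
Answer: 203/5 ≈ 40.600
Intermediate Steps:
y(u, x) = 4
K = -9 (K = -3*3 = -9)
a(A) = -36 - 4*A (a(A) = 4*(-9 - A) = -36 - 4*A)
a(4)*(y(4, o)/(-5)) - 1 = (-36 - 4*4)*(4/(-5)) - 1 = (-36 - 16)*(4*(-1/5)) - 1 = -52*(-4/5) - 1 = 208/5 - 1 = 203/5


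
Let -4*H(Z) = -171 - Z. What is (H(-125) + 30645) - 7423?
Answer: 46467/2 ≈ 23234.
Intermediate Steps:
H(Z) = 171/4 + Z/4 (H(Z) = -(-171 - Z)/4 = 171/4 + Z/4)
(H(-125) + 30645) - 7423 = ((171/4 + (¼)*(-125)) + 30645) - 7423 = ((171/4 - 125/4) + 30645) - 7423 = (23/2 + 30645) - 7423 = 61313/2 - 7423 = 46467/2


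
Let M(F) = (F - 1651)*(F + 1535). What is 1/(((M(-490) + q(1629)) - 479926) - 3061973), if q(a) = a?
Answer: -1/5777615 ≈ -1.7308e-7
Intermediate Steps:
M(F) = (-1651 + F)*(1535 + F)
1/(((M(-490) + q(1629)) - 479926) - 3061973) = 1/((((-2534285 + (-490)**2 - 116*(-490)) + 1629) - 479926) - 3061973) = 1/((((-2534285 + 240100 + 56840) + 1629) - 479926) - 3061973) = 1/(((-2237345 + 1629) - 479926) - 3061973) = 1/((-2235716 - 479926) - 3061973) = 1/(-2715642 - 3061973) = 1/(-5777615) = -1/5777615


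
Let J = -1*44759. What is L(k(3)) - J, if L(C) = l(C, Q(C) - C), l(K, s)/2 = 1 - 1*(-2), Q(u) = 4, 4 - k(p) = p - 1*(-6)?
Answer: 44765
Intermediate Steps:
k(p) = -2 - p (k(p) = 4 - (p - 1*(-6)) = 4 - (p + 6) = 4 - (6 + p) = 4 + (-6 - p) = -2 - p)
J = -44759
l(K, s) = 6 (l(K, s) = 2*(1 - 1*(-2)) = 2*(1 + 2) = 2*3 = 6)
L(C) = 6
L(k(3)) - J = 6 - 1*(-44759) = 6 + 44759 = 44765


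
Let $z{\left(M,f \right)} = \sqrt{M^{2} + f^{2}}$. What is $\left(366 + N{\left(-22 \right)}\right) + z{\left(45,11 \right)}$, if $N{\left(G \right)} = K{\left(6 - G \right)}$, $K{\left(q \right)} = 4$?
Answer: $370 + \sqrt{2146} \approx 416.33$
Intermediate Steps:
$N{\left(G \right)} = 4$
$\left(366 + N{\left(-22 \right)}\right) + z{\left(45,11 \right)} = \left(366 + 4\right) + \sqrt{45^{2} + 11^{2}} = 370 + \sqrt{2025 + 121} = 370 + \sqrt{2146}$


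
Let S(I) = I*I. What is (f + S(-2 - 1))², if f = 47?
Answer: 3136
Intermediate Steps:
S(I) = I²
(f + S(-2 - 1))² = (47 + (-2 - 1)²)² = (47 + (-3)²)² = (47 + 9)² = 56² = 3136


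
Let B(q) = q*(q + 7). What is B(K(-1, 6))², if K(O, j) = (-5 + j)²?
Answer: 64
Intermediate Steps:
B(q) = q*(7 + q)
B(K(-1, 6))² = ((-5 + 6)²*(7 + (-5 + 6)²))² = (1²*(7 + 1²))² = (1*(7 + 1))² = (1*8)² = 8² = 64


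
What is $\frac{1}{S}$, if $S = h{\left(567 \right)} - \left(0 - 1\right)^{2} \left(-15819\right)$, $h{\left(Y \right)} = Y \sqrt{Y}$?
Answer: $\frac{5273}{22652166} - \frac{567 \sqrt{7}}{7550722} \approx 3.4106 \cdot 10^{-5}$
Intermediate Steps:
$h{\left(Y \right)} = Y^{\frac{3}{2}}$
$S = 15819 + 5103 \sqrt{7}$ ($S = 567^{\frac{3}{2}} - \left(0 - 1\right)^{2} \left(-15819\right) = 5103 \sqrt{7} - \left(-1\right)^{2} \left(-15819\right) = 5103 \sqrt{7} - 1 \left(-15819\right) = 5103 \sqrt{7} - -15819 = 5103 \sqrt{7} + 15819 = 15819 + 5103 \sqrt{7} \approx 29320.0$)
$\frac{1}{S} = \frac{1}{15819 + 5103 \sqrt{7}}$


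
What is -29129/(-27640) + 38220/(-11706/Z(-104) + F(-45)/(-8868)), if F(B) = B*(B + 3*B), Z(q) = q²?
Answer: -1407228715964219/73483399960 ≈ -19150.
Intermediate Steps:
F(B) = 4*B² (F(B) = B*(4*B) = 4*B²)
-29129/(-27640) + 38220/(-11706/Z(-104) + F(-45)/(-8868)) = -29129/(-27640) + 38220/(-11706/((-104)²) + (4*(-45)²)/(-8868)) = -29129*(-1/27640) + 38220/(-11706/10816 + (4*2025)*(-1/8868)) = 29129/27640 + 38220/(-11706*1/10816 + 8100*(-1/8868)) = 29129/27640 + 38220/(-5853/5408 - 675/739) = 29129/27640 + 38220/(-7975767/3996512) = 29129/27640 + 38220*(-3996512/7975767) = 29129/27640 - 50915562880/2658589 = -1407228715964219/73483399960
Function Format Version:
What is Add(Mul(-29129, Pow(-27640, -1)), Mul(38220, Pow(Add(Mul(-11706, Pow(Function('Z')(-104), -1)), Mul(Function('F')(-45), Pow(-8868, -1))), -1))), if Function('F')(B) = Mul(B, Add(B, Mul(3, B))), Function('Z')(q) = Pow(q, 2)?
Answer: Rational(-1407228715964219, 73483399960) ≈ -19150.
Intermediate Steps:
Function('F')(B) = Mul(4, Pow(B, 2)) (Function('F')(B) = Mul(B, Mul(4, B)) = Mul(4, Pow(B, 2)))
Add(Mul(-29129, Pow(-27640, -1)), Mul(38220, Pow(Add(Mul(-11706, Pow(Function('Z')(-104), -1)), Mul(Function('F')(-45), Pow(-8868, -1))), -1))) = Add(Mul(-29129, Pow(-27640, -1)), Mul(38220, Pow(Add(Mul(-11706, Pow(Pow(-104, 2), -1)), Mul(Mul(4, Pow(-45, 2)), Pow(-8868, -1))), -1))) = Add(Mul(-29129, Rational(-1, 27640)), Mul(38220, Pow(Add(Mul(-11706, Pow(10816, -1)), Mul(Mul(4, 2025), Rational(-1, 8868))), -1))) = Add(Rational(29129, 27640), Mul(38220, Pow(Add(Mul(-11706, Rational(1, 10816)), Mul(8100, Rational(-1, 8868))), -1))) = Add(Rational(29129, 27640), Mul(38220, Pow(Add(Rational(-5853, 5408), Rational(-675, 739)), -1))) = Add(Rational(29129, 27640), Mul(38220, Pow(Rational(-7975767, 3996512), -1))) = Add(Rational(29129, 27640), Mul(38220, Rational(-3996512, 7975767))) = Add(Rational(29129, 27640), Rational(-50915562880, 2658589)) = Rational(-1407228715964219, 73483399960)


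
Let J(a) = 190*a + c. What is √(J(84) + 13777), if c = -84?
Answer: √29653 ≈ 172.20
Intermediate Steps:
J(a) = -84 + 190*a (J(a) = 190*a - 84 = -84 + 190*a)
√(J(84) + 13777) = √((-84 + 190*84) + 13777) = √((-84 + 15960) + 13777) = √(15876 + 13777) = √29653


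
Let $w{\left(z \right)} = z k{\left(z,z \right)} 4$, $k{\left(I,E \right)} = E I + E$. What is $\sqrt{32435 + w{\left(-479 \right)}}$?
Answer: $i \sqrt{438658757} \approx 20944.0 i$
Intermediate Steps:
$k{\left(I,E \right)} = E + E I$
$w{\left(z \right)} = 4 z^{2} \left(1 + z\right)$ ($w{\left(z \right)} = z z \left(1 + z\right) 4 = z^{2} \left(1 + z\right) 4 = 4 z^{2} \left(1 + z\right)$)
$\sqrt{32435 + w{\left(-479 \right)}} = \sqrt{32435 + 4 \left(-479\right)^{2} \left(1 - 479\right)} = \sqrt{32435 + 4 \cdot 229441 \left(-478\right)} = \sqrt{32435 - 438691192} = \sqrt{-438658757} = i \sqrt{438658757}$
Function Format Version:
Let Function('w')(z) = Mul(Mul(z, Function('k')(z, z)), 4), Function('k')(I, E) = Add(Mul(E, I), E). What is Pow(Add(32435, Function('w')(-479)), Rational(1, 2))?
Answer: Mul(I, Pow(438658757, Rational(1, 2))) ≈ Mul(20944., I)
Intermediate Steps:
Function('k')(I, E) = Add(E, Mul(E, I))
Function('w')(z) = Mul(4, Pow(z, 2), Add(1, z)) (Function('w')(z) = Mul(Mul(z, Mul(z, Add(1, z))), 4) = Mul(Mul(Pow(z, 2), Add(1, z)), 4) = Mul(4, Pow(z, 2), Add(1, z)))
Pow(Add(32435, Function('w')(-479)), Rational(1, 2)) = Pow(Add(32435, Mul(4, Pow(-479, 2), Add(1, -479))), Rational(1, 2)) = Pow(Add(32435, Mul(4, 229441, -478)), Rational(1, 2)) = Pow(Add(32435, -438691192), Rational(1, 2)) = Pow(-438658757, Rational(1, 2)) = Mul(I, Pow(438658757, Rational(1, 2)))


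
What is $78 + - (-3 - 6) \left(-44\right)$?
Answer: $-318$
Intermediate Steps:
$78 + - (-3 - 6) \left(-44\right) = 78 + \left(-1\right) \left(-9\right) \left(-44\right) = 78 + 9 \left(-44\right) = 78 - 396 = -318$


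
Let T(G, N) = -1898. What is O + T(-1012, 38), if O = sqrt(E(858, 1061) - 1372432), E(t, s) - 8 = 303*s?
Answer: -1898 + I*sqrt(1050941) ≈ -1898.0 + 1025.2*I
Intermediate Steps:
E(t, s) = 8 + 303*s
O = I*sqrt(1050941) (O = sqrt((8 + 303*1061) - 1372432) = sqrt((8 + 321483) - 1372432) = sqrt(321491 - 1372432) = sqrt(-1050941) = I*sqrt(1050941) ≈ 1025.2*I)
O + T(-1012, 38) = I*sqrt(1050941) - 1898 = -1898 + I*sqrt(1050941)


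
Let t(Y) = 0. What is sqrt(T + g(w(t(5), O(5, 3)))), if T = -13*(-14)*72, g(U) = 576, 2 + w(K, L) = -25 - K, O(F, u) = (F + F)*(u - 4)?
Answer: 12*sqrt(95) ≈ 116.96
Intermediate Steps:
O(F, u) = 2*F*(-4 + u) (O(F, u) = (2*F)*(-4 + u) = 2*F*(-4 + u))
w(K, L) = -27 - K (w(K, L) = -2 + (-25 - K) = -27 - K)
T = 13104 (T = 182*72 = 13104)
sqrt(T + g(w(t(5), O(5, 3)))) = sqrt(13104 + 576) = sqrt(13680) = 12*sqrt(95)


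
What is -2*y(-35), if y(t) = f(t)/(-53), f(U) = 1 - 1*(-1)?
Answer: 4/53 ≈ 0.075472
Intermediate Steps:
f(U) = 2 (f(U) = 1 + 1 = 2)
y(t) = -2/53 (y(t) = 2/(-53) = 2*(-1/53) = -2/53)
-2*y(-35) = -2*(-2/53) = 4/53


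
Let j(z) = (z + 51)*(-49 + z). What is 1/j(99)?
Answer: 1/7500 ≈ 0.00013333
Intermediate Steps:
j(z) = (-49 + z)*(51 + z) (j(z) = (51 + z)*(-49 + z) = (-49 + z)*(51 + z))
1/j(99) = 1/(-2499 + 99² + 2*99) = 1/(-2499 + 9801 + 198) = 1/7500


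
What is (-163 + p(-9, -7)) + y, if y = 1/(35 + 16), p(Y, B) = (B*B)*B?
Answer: -25805/51 ≈ -505.98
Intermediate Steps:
p(Y, B) = B³ (p(Y, B) = B²*B = B³)
y = 1/51 ≈ 0.019608
(-163 + p(-9, -7)) + y = (-163 + (-7)³) + 1/51 = (-163 - 343) + 1/51 = -506 + 1/51 = -25805/51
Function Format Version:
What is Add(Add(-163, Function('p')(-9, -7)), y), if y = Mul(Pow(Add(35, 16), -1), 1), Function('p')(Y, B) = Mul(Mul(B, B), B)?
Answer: Rational(-25805, 51) ≈ -505.98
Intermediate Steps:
Function('p')(Y, B) = Pow(B, 3) (Function('p')(Y, B) = Mul(Pow(B, 2), B) = Pow(B, 3))
y = Rational(1, 51) (y = Mul(Pow(51, -1), 1) = Mul(Rational(1, 51), 1) = Rational(1, 51) ≈ 0.019608)
Add(Add(-163, Function('p')(-9, -7)), y) = Add(Add(-163, Pow(-7, 3)), Rational(1, 51)) = Add(Add(-163, -343), Rational(1, 51)) = Add(-506, Rational(1, 51)) = Rational(-25805, 51)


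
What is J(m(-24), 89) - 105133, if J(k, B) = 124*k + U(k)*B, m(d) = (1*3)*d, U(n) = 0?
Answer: -114061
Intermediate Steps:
m(d) = 3*d
J(k, B) = 124*k (J(k, B) = 124*k + 0*B = 124*k + 0 = 124*k)
J(m(-24), 89) - 105133 = 124*(3*(-24)) - 105133 = 124*(-72) - 105133 = -8928 - 105133 = -114061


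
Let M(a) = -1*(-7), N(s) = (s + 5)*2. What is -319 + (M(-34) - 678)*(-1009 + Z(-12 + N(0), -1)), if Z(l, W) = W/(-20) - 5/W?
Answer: 13466629/20 ≈ 6.7333e+5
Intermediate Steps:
N(s) = 10 + 2*s (N(s) = (5 + s)*2 = 10 + 2*s)
M(a) = 7
Z(l, W) = -5/W - W/20 (Z(l, W) = W*(-1/20) - 5/W = -W/20 - 5/W = -5/W - W/20)
-319 + (M(-34) - 678)*(-1009 + Z(-12 + N(0), -1)) = -319 + (7 - 678)*(-1009 + (-5/(-1) - 1/20*(-1))) = -319 - 671*(-1009 + (-5*(-1) + 1/20)) = -319 - 671*(-1009 + (5 + 1/20)) = -319 - 671*(-1009 + 101/20) = -319 - 671*(-20079/20) = -319 + 13473009/20 = 13466629/20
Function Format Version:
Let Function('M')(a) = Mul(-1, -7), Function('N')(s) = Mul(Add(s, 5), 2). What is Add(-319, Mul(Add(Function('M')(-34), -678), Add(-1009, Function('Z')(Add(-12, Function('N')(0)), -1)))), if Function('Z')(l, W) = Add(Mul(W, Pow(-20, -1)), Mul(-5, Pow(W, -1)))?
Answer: Rational(13466629, 20) ≈ 6.7333e+5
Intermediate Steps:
Function('N')(s) = Add(10, Mul(2, s)) (Function('N')(s) = Mul(Add(5, s), 2) = Add(10, Mul(2, s)))
Function('M')(a) = 7
Function('Z')(l, W) = Add(Mul(-5, Pow(W, -1)), Mul(Rational(-1, 20), W)) (Function('Z')(l, W) = Add(Mul(W, Rational(-1, 20)), Mul(-5, Pow(W, -1))) = Add(Mul(Rational(-1, 20), W), Mul(-5, Pow(W, -1))) = Add(Mul(-5, Pow(W, -1)), Mul(Rational(-1, 20), W)))
Add(-319, Mul(Add(Function('M')(-34), -678), Add(-1009, Function('Z')(Add(-12, Function('N')(0)), -1)))) = Add(-319, Mul(Add(7, -678), Add(-1009, Add(Mul(-5, Pow(-1, -1)), Mul(Rational(-1, 20), -1))))) = Add(-319, Mul(-671, Add(-1009, Add(Mul(-5, -1), Rational(1, 20))))) = Add(-319, Mul(-671, Add(-1009, Add(5, Rational(1, 20))))) = Add(-319, Mul(-671, Add(-1009, Rational(101, 20)))) = Add(-319, Mul(-671, Rational(-20079, 20))) = Add(-319, Rational(13473009, 20)) = Rational(13466629, 20)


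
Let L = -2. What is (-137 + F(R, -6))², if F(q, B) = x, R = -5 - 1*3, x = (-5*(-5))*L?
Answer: 34969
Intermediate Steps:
x = -50 (x = -5*(-5)*(-2) = 25*(-2) = -50)
R = -8 (R = -5 - 3 = -8)
F(q, B) = -50
(-137 + F(R, -6))² = (-137 - 50)² = (-187)² = 34969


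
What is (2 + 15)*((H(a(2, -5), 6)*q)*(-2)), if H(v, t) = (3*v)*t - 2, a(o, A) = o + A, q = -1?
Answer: -1904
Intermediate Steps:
a(o, A) = A + o
H(v, t) = -2 + 3*t*v (H(v, t) = 3*t*v - 2 = -2 + 3*t*v)
(2 + 15)*((H(a(2, -5), 6)*q)*(-2)) = (2 + 15)*(((-2 + 3*6*(-5 + 2))*(-1))*(-2)) = 17*(((-2 + 3*6*(-3))*(-1))*(-2)) = 17*(((-2 - 54)*(-1))*(-2)) = 17*(-56*(-1)*(-2)) = 17*(56*(-2)) = 17*(-112) = -1904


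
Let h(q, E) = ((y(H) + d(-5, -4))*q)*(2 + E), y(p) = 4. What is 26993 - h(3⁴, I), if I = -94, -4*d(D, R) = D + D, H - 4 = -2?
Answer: 75431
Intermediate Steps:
H = 2 (H = 4 - 2 = 2)
d(D, R) = -D/2 (d(D, R) = -(D + D)/4 = -D/2)
h(q, E) = 13*q*(2 + E)/2 (h(q, E) = ((4 - ½*(-5))*q)*(2 + E) = ((4 + 5/2)*q)*(2 + E) = (13*q/2)*(2 + E) = 13*q*(2 + E)/2)
26993 - h(3⁴, I) = 26993 - 13*3⁴*(2 - 94)/2 = 26993 - 13*81*(-92)/2 = 26993 - 1*(-48438) = 26993 + 48438 = 75431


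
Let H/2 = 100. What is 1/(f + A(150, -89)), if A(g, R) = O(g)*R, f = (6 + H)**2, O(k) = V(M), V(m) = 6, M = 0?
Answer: 1/41902 ≈ 2.3865e-5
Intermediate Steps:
H = 200 (H = 2*100 = 200)
O(k) = 6
f = 42436 (f = (6 + 200)**2 = 206**2 = 42436)
A(g, R) = 6*R
1/(f + A(150, -89)) = 1/(42436 + 6*(-89)) = 1/(42436 - 534) = 1/41902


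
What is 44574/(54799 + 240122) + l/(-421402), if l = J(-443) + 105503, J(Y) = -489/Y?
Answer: -910498125919/9176028760701 ≈ -0.099226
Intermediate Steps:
l = 46738318/443 (l = -489/(-443) + 105503 = -489*(-1/443) + 105503 = 489/443 + 105503 = 46738318/443 ≈ 1.0550e+5)
44574/(54799 + 240122) + l/(-421402) = 44574/(54799 + 240122) + (46738318/443)/(-421402) = 44574/294921 + (46738318/443)*(-1/421402) = 44574*(1/294921) - 23369159/93340543 = 14858/98307 - 23369159/93340543 = -910498125919/9176028760701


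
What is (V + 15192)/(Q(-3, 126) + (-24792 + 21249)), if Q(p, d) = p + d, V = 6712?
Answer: -5476/855 ≈ -6.4047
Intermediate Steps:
Q(p, d) = d + p
(V + 15192)/(Q(-3, 126) + (-24792 + 21249)) = (6712 + 15192)/((126 - 3) + (-24792 + 21249)) = 21904/(123 - 3543) = 21904/(-3420) = 21904*(-1/3420) = -5476/855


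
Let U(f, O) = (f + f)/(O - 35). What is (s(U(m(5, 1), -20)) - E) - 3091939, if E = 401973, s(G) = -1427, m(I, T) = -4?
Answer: -3495339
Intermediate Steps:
U(f, O) = 2*f/(-35 + O) (U(f, O) = (2*f)/(-35 + O) = 2*f/(-35 + O))
(s(U(m(5, 1), -20)) - E) - 3091939 = (-1427 - 1*401973) - 3091939 = (-1427 - 401973) - 3091939 = -403400 - 3091939 = -3495339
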